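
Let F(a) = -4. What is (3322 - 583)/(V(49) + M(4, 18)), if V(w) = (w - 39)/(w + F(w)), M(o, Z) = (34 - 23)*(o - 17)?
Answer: -24651/1285 ≈ -19.184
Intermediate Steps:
M(o, Z) = -187 + 11*o (M(o, Z) = 11*(-17 + o) = -187 + 11*o)
V(w) = (-39 + w)/(-4 + w) (V(w) = (w - 39)/(w - 4) = (-39 + w)/(-4 + w))
(3322 - 583)/(V(49) + M(4, 18)) = (3322 - 583)/((-39 + 49)/(-4 + 49) + (-187 + 11*4)) = 2739/(10/45 + (-187 + 44)) = 2739/((1/45)*10 - 143) = 2739/(2/9 - 143) = 2739/(-1285/9) = 2739*(-9/1285) = -24651/1285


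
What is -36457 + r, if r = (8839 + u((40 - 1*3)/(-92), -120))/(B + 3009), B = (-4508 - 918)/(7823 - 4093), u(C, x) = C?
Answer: -18811557760553/516034624 ≈ -36454.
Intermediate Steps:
B = -2713/1865 (B = -5426/3730 = -5426*1/3730 = -2713/1865 ≈ -1.4547)
r = 1516526615/516034624 (r = (8839 + (40 - 1*3)/(-92))/(-2713/1865 + 3009) = (8839 + (40 - 3)*(-1/92))/(5609072/1865) = (8839 + 37*(-1/92))*(1865/5609072) = (8839 - 37/92)*(1865/5609072) = (813151/92)*(1865/5609072) = 1516526615/516034624 ≈ 2.9388)
-36457 + r = -36457 + 1516526615/516034624 = -18811557760553/516034624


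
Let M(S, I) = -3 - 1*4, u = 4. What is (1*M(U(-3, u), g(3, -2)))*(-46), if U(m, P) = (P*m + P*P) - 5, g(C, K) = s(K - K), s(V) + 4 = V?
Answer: 322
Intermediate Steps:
s(V) = -4 + V
g(C, K) = -4 (g(C, K) = -4 + (K - K) = -4 + 0 = -4)
U(m, P) = -5 + P**2 + P*m (U(m, P) = (P*m + P**2) - 5 = (P**2 + P*m) - 5 = -5 + P**2 + P*m)
M(S, I) = -7 (M(S, I) = -3 - 4 = -7)
(1*M(U(-3, u), g(3, -2)))*(-46) = (1*(-7))*(-46) = -7*(-46) = 322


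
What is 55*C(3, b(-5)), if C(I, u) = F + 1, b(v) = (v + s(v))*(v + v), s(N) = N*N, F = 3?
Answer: 220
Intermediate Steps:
s(N) = N²
b(v) = 2*v*(v + v²) (b(v) = (v + v²)*(v + v) = (v + v²)*(2*v) = 2*v*(v + v²))
C(I, u) = 4 (C(I, u) = 3 + 1 = 4)
55*C(3, b(-5)) = 55*4 = 220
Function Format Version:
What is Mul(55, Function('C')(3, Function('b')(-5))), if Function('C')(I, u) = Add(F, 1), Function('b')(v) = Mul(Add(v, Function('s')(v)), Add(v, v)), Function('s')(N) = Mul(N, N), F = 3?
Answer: 220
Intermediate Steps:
Function('s')(N) = Pow(N, 2)
Function('b')(v) = Mul(2, v, Add(v, Pow(v, 2))) (Function('b')(v) = Mul(Add(v, Pow(v, 2)), Add(v, v)) = Mul(Add(v, Pow(v, 2)), Mul(2, v)) = Mul(2, v, Add(v, Pow(v, 2))))
Function('C')(I, u) = 4 (Function('C')(I, u) = Add(3, 1) = 4)
Mul(55, Function('C')(3, Function('b')(-5))) = Mul(55, 4) = 220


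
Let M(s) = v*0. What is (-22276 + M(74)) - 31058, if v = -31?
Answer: -53334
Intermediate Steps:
M(s) = 0 (M(s) = -31*0 = 0)
(-22276 + M(74)) - 31058 = (-22276 + 0) - 31058 = -22276 - 31058 = -53334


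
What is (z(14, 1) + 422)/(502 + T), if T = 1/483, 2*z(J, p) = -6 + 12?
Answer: 205275/242467 ≈ 0.84661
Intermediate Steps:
z(J, p) = 3 (z(J, p) = (-6 + 12)/2 = (½)*6 = 3)
T = 1/483 ≈ 0.0020704
(z(14, 1) + 422)/(502 + T) = (3 + 422)/(502 + 1/483) = 425/(242467/483) = 425*(483/242467) = 205275/242467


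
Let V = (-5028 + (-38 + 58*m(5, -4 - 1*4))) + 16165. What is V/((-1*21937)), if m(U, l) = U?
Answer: -11389/21937 ≈ -0.51917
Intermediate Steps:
V = 11389 (V = (-5028 + (-38 + 58*5)) + 16165 = (-5028 + (-38 + 290)) + 16165 = (-5028 + 252) + 16165 = -4776 + 16165 = 11389)
V/((-1*21937)) = 11389/((-1*21937)) = 11389/(-21937) = 11389*(-1/21937) = -11389/21937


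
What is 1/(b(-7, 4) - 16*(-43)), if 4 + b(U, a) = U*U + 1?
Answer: 1/734 ≈ 0.0013624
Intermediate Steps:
b(U, a) = -3 + U² (b(U, a) = -4 + (U*U + 1) = -4 + (U² + 1) = -4 + (1 + U²) = -3 + U²)
1/(b(-7, 4) - 16*(-43)) = 1/((-3 + (-7)²) - 16*(-43)) = 1/((-3 + 49) + 688) = 1/(46 + 688) = 1/734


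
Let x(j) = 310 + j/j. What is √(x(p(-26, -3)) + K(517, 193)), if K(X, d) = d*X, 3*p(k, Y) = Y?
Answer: 2*√25023 ≈ 316.37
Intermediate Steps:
p(k, Y) = Y/3
K(X, d) = X*d
x(j) = 311 (x(j) = 310 + 1 = 311)
√(x(p(-26, -3)) + K(517, 193)) = √(311 + 517*193) = √(311 + 99781) = √100092 = 2*√25023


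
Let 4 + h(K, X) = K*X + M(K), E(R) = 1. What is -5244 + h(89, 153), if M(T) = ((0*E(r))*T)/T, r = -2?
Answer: 8369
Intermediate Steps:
M(T) = 0 (M(T) = ((0*1)*T)/T = (0*T)/T = 0/T = 0)
h(K, X) = -4 + K*X (h(K, X) = -4 + (K*X + 0) = -4 + K*X)
-5244 + h(89, 153) = -5244 + (-4 + 89*153) = -5244 + (-4 + 13617) = -5244 + 13613 = 8369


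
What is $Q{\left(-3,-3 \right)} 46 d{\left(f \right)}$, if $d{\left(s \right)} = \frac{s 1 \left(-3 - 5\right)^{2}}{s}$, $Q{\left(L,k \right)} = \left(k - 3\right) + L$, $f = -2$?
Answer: $-26496$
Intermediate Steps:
$Q{\left(L,k \right)} = -3 + L + k$ ($Q{\left(L,k \right)} = \left(-3 + k\right) + L = -3 + L + k$)
$d{\left(s \right)} = 64$ ($d{\left(s \right)} = \frac{s \left(-8\right)^{2}}{s} = \frac{s 64}{s} = \frac{64 s}{s} = 64$)
$Q{\left(-3,-3 \right)} 46 d{\left(f \right)} = \left(-3 - 3 - 3\right) 46 \cdot 64 = \left(-9\right) 46 \cdot 64 = \left(-414\right) 64 = -26496$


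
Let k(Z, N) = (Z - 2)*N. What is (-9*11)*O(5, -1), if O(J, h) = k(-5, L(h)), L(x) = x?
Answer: -693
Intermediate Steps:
k(Z, N) = N*(-2 + Z) (k(Z, N) = (-2 + Z)*N = N*(-2 + Z))
O(J, h) = -7*h (O(J, h) = h*(-2 - 5) = h*(-7) = -7*h)
(-9*11)*O(5, -1) = (-9*11)*(-7*(-1)) = -99*7 = -693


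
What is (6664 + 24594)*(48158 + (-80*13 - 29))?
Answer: 1471907962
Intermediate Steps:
(6664 + 24594)*(48158 + (-80*13 - 29)) = 31258*(48158 + (-1040 - 29)) = 31258*(48158 - 1069) = 31258*47089 = 1471907962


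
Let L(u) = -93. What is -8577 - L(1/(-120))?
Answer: -8484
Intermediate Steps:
-8577 - L(1/(-120)) = -8577 - 1*(-93) = -8577 + 93 = -8484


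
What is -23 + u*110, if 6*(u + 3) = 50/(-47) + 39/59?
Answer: -2998042/8319 ≈ -360.38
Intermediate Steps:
u = -51031/16638 (u = -3 + (50/(-47) + 39/59)/6 = -3 + (50*(-1/47) + 39*(1/59))/6 = -3 + (-50/47 + 39/59)/6 = -3 + (⅙)*(-1117/2773) = -3 - 1117/16638 = -51031/16638 ≈ -3.0671)
-23 + u*110 = -23 - 51031/16638*110 = -23 - 2806705/8319 = -2998042/8319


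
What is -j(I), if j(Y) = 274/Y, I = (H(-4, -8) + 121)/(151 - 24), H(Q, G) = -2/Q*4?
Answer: -34798/123 ≈ -282.91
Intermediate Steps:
H(Q, G) = -8/Q
I = 123/127 (I = (-8/(-4) + 121)/(151 - 24) = (-8*(-¼) + 121)/127 = (2 + 121)*(1/127) = 123*(1/127) = 123/127 ≈ 0.96850)
-j(I) = -274/123/127 = -274*127/123 = -1*34798/123 = -34798/123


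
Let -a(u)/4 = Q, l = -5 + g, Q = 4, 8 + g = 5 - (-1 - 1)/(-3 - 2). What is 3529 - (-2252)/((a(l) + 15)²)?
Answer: 5781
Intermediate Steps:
g = -17/5 (g = -8 + (5 - (-1 - 1)/(-3 - 2)) = -8 + (5 - (-2)/(-5)) = -8 + (5 - (-2)*(-1)/5) = -8 + (5 - 1*⅖) = -8 + (5 - ⅖) = -8 + 23/5 = -17/5 ≈ -3.4000)
l = -42/5 (l = -5 - 17/5 = -42/5 ≈ -8.4000)
a(u) = -16 (a(u) = -4*4 = -16)
3529 - (-2252)/((a(l) + 15)²) = 3529 - (-2252)/((-16 + 15)²) = 3529 - (-2252)/((-1)²) = 3529 - (-2252)/1 = 3529 - (-2252) = 3529 - 1*(-2252) = 3529 + 2252 = 5781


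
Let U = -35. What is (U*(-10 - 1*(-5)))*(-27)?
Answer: -4725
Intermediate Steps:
(U*(-10 - 1*(-5)))*(-27) = -35*(-10 - 1*(-5))*(-27) = -35*(-10 + 5)*(-27) = -35*(-5)*(-27) = 175*(-27) = -4725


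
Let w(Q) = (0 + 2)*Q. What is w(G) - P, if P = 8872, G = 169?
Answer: -8534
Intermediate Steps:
w(Q) = 2*Q
w(G) - P = 2*169 - 1*8872 = 338 - 8872 = -8534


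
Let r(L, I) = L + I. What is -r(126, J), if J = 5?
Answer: -131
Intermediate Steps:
r(L, I) = I + L
-r(126, J) = -(5 + 126) = -1*131 = -131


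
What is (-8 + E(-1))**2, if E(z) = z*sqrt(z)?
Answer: (8 + I)**2 ≈ 63.0 + 16.0*I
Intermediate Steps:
E(z) = z**(3/2)
(-8 + E(-1))**2 = (-8 + (-1)**(3/2))**2 = (-8 - I)**2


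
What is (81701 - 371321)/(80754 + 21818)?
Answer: -72405/25643 ≈ -2.8236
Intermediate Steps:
(81701 - 371321)/(80754 + 21818) = -289620/102572 = -289620*1/102572 = -72405/25643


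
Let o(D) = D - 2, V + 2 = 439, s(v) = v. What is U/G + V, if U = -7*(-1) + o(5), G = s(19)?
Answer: 8313/19 ≈ 437.53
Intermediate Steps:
G = 19
V = 437 (V = -2 + 439 = 437)
o(D) = -2 + D
U = 10 (U = -7*(-1) + (-2 + 5) = 7 + 3 = 10)
U/G + V = 10/19 + 437 = 8313/19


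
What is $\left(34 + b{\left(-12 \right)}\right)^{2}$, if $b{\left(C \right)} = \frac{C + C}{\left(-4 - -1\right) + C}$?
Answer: $\frac{31684}{25} \approx 1267.4$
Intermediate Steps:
$b{\left(C \right)} = \frac{2 C}{-3 + C}$ ($b{\left(C \right)} = \frac{2 C}{\left(-4 + 1\right) + C} = \frac{2 C}{-3 + C}$)
$\left(34 + b{\left(-12 \right)}\right)^{2} = \left(34 + 2 \left(-12\right) \frac{1}{-3 - 12}\right)^{2} = \left(34 + 2 \left(-12\right) \frac{1}{-15}\right)^{2} = \left(34 + 2 \left(-12\right) \left(- \frac{1}{15}\right)\right)^{2} = \left(34 + \frac{8}{5}\right)^{2} = \left(\frac{178}{5}\right)^{2} = \frac{31684}{25}$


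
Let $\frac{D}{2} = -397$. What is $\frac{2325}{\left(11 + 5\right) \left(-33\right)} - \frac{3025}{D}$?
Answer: $- \frac{41475}{69872} \approx -0.59359$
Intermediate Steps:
$D = -794$ ($D = 2 \left(-397\right) = -794$)
$\frac{2325}{\left(11 + 5\right) \left(-33\right)} - \frac{3025}{D} = \frac{2325}{\left(11 + 5\right) \left(-33\right)} - \frac{3025}{-794} = \frac{2325}{16 \left(-33\right)} - - \frac{3025}{794} = \frac{2325}{-528} + \frac{3025}{794} = 2325 \left(- \frac{1}{528}\right) + \frac{3025}{794} = - \frac{775}{176} + \frac{3025}{794} = - \frac{41475}{69872}$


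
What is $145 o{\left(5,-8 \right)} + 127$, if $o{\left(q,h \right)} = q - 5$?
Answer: $127$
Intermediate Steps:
$o{\left(q,h \right)} = -5 + q$ ($o{\left(q,h \right)} = q - 5 = -5 + q$)
$145 o{\left(5,-8 \right)} + 127 = 145 \left(-5 + 5\right) + 127 = 145 \cdot 0 + 127 = 0 + 127 = 127$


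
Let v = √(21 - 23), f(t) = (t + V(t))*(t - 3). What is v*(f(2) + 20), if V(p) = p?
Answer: 16*I*√2 ≈ 22.627*I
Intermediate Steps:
f(t) = 2*t*(-3 + t) (f(t) = (t + t)*(t - 3) = (2*t)*(-3 + t) = 2*t*(-3 + t))
v = I*√2 (v = √(-2) = I*√2 ≈ 1.4142*I)
v*(f(2) + 20) = (I*√2)*(2*2*(-3 + 2) + 20) = (I*√2)*(2*2*(-1) + 20) = (I*√2)*(-4 + 20) = (I*√2)*16 = 16*I*√2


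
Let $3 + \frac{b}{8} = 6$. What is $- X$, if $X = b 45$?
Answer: $-1080$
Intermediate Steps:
$b = 24$ ($b = -24 + 8 \cdot 6 = -24 + 48 = 24$)
$X = 1080$ ($X = 24 \cdot 45 = 1080$)
$- X = \left(-1\right) 1080 = -1080$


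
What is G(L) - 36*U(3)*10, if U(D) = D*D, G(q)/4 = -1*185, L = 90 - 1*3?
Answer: -3980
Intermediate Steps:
L = 87 (L = 90 - 3 = 87)
G(q) = -740 (G(q) = 4*(-1*185) = 4*(-185) = -740)
U(D) = D²
G(L) - 36*U(3)*10 = -740 - 36*3²*10 = -740 - 36*9*10 = -740 - 324*10 = -740 - 1*3240 = -740 - 3240 = -3980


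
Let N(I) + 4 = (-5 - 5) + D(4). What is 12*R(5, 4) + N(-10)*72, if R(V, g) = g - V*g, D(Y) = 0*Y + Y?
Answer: -912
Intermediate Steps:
D(Y) = Y (D(Y) = 0 + Y = Y)
R(V, g) = g - V*g
N(I) = -10 (N(I) = -4 + ((-5 - 5) + 4) = -4 + (-10 + 4) = -4 - 6 = -10)
12*R(5, 4) + N(-10)*72 = 12*(4*(1 - 1*5)) - 10*72 = 12*(4*(1 - 5)) - 720 = 12*(4*(-4)) - 720 = 12*(-16) - 720 = -192 - 720 = -912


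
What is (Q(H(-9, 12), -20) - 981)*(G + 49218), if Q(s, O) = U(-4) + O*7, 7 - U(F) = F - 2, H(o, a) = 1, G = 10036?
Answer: -65653432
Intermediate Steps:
U(F) = 9 - F (U(F) = 7 - (F - 2) = 7 - (-2 + F) = 7 + (2 - F) = 9 - F)
Q(s, O) = 13 + 7*O (Q(s, O) = (9 - 1*(-4)) + O*7 = (9 + 4) + 7*O = 13 + 7*O)
(Q(H(-9, 12), -20) - 981)*(G + 49218) = ((13 + 7*(-20)) - 981)*(10036 + 49218) = ((13 - 140) - 981)*59254 = (-127 - 981)*59254 = -1108*59254 = -65653432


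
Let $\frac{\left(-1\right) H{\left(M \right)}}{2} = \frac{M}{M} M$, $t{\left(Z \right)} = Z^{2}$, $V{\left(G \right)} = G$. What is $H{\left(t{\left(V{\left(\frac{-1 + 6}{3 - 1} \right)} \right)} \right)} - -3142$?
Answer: $\frac{6259}{2} \approx 3129.5$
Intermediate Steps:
$H{\left(M \right)} = - 2 M$ ($H{\left(M \right)} = - 2 \frac{M}{M} M = - 2 \cdot 1 M = - 2 M$)
$H{\left(t{\left(V{\left(\frac{-1 + 6}{3 - 1} \right)} \right)} \right)} - -3142 = - 2 \left(\frac{-1 + 6}{3 - 1}\right)^{2} - -3142 = - 2 \left(\frac{5}{2}\right)^{2} + 3142 = \left(-2\right) \frac{25}{4} + 3142 = - \frac{25}{2} + 3142 = \frac{6259}{2}$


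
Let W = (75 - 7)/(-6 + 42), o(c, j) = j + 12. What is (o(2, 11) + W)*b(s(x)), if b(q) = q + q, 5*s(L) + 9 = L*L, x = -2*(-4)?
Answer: 4928/9 ≈ 547.56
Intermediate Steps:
o(c, j) = 12 + j
x = 8
s(L) = -9/5 + L**2/5 (s(L) = -9/5 + (L*L)/5 = -9/5 + L**2/5)
b(q) = 2*q
W = 17/9 (W = 68/36 = 68*(1/36) = 17/9 ≈ 1.8889)
(o(2, 11) + W)*b(s(x)) = ((12 + 11) + 17/9)*(2*(-9/5 + (1/5)*8**2)) = (23 + 17/9)*(2*(-9/5 + (1/5)*64)) = 224*(2*(-9/5 + 64/5))/9 = 224*(2*11)/9 = (224/9)*22 = 4928/9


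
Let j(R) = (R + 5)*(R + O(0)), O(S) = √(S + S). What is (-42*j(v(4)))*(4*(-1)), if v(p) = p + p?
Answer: 17472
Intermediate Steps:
v(p) = 2*p
O(S) = √2*√S (O(S) = √(2*S) = √2*√S)
j(R) = R*(5 + R) (j(R) = (R + 5)*(R + √2*√0) = (5 + R)*(R + √2*0) = (5 + R)*(R + 0) = (5 + R)*R = R*(5 + R))
(-42*j(v(4)))*(4*(-1)) = (-42*2*4*(5 + 2*4))*(4*(-1)) = -336*(5 + 8)*(-4) = -336*13*(-4) = -42*104*(-4) = -4368*(-4) = 17472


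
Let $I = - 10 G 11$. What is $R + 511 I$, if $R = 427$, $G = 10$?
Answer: $-561673$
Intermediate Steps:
$I = -1100$ ($I = \left(-10\right) 10 \cdot 11 = \left(-100\right) 11 = -1100$)
$R + 511 I = 427 + 511 \left(-1100\right) = 427 - 562100 = -561673$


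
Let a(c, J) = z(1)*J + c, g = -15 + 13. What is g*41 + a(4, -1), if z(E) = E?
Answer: -79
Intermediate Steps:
g = -2
a(c, J) = J + c (a(c, J) = 1*J + c = J + c)
g*41 + a(4, -1) = -2*41 + (-1 + 4) = -82 + 3 = -79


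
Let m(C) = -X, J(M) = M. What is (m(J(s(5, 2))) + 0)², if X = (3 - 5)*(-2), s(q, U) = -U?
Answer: 16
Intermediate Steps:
X = 4 (X = -2*(-2) = 4)
m(C) = -4 (m(C) = -1*4 = -4)
(m(J(s(5, 2))) + 0)² = (-4 + 0)² = (-4)² = 16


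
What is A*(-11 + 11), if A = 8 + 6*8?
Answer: 0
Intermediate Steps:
A = 56 (A = 8 + 48 = 56)
A*(-11 + 11) = 56*(-11 + 11) = 56*0 = 0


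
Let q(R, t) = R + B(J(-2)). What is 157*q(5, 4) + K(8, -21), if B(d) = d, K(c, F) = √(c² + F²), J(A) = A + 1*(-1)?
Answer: 314 + √505 ≈ 336.47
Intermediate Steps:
J(A) = -1 + A (J(A) = A - 1 = -1 + A)
K(c, F) = √(F² + c²)
q(R, t) = -3 + R (q(R, t) = R + (-1 - 2) = R - 3 = -3 + R)
157*q(5, 4) + K(8, -21) = 157*(-3 + 5) + √((-21)² + 8²) = 157*2 + √(441 + 64) = 314 + √505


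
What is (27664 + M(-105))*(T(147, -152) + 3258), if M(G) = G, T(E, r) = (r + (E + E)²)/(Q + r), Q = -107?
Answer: 80606138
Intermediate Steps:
T(E, r) = (r + 4*E²)/(-107 + r) (T(E, r) = (r + (E + E)²)/(-107 + r) = (r + (2*E)²)/(-107 + r) = (r + 4*E²)/(-107 + r))
(27664 + M(-105))*(T(147, -152) + 3258) = (27664 - 105)*((-152 + 4*147²)/(-107 - 152) + 3258) = 27559*((-152 + 4*21609)/(-259) + 3258) = 27559*(-(-152 + 86436)/259 + 3258) = 27559*(-1/259*86284 + 3258) = 27559*(-2332/7 + 3258) = 27559*(20474/7) = 80606138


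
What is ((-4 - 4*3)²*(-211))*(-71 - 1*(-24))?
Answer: 2538752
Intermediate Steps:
((-4 - 4*3)²*(-211))*(-71 - 1*(-24)) = ((-4 - 12)²*(-211))*(-71 + 24) = ((-16)²*(-211))*(-47) = (256*(-211))*(-47) = -54016*(-47) = 2538752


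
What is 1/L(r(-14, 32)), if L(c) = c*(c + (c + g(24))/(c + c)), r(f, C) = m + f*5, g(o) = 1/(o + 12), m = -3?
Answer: 72/381061 ≈ 0.00018895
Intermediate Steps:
g(o) = 1/(12 + o)
r(f, C) = -3 + 5*f (r(f, C) = -3 + f*5 = -3 + 5*f)
L(c) = c*(c + (1/36 + c)/(2*c)) (L(c) = c*(c + (c + 1/(12 + 24))/(c + c)) = c*(c + (c + 1/36)/((2*c))) = c*(c + (c + 1/36)*(1/(2*c))) = c*(c + (1/36 + c)*(1/(2*c))) = c*(c + (1/36 + c)/(2*c)))
1/L(r(-14, 32)) = 1/(1/72 + (-3 + 5*(-14))² + (-3 + 5*(-14))/2) = 1/(1/72 + (-3 - 70)² + (-3 - 70)/2) = 1/(1/72 + (-73)² + (½)*(-73)) = 1/(1/72 + 5329 - 73/2) = 1/(381061/72) = 72/381061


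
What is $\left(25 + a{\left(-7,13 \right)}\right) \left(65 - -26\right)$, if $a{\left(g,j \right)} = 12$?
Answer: $3367$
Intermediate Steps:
$\left(25 + a{\left(-7,13 \right)}\right) \left(65 - -26\right) = \left(25 + 12\right) \left(65 - -26\right) = 37 \left(65 + 26\right) = 37 \cdot 91 = 3367$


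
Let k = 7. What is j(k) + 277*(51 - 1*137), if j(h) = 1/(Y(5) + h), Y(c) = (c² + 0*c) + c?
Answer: -881413/37 ≈ -23822.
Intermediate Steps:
Y(c) = c + c² (Y(c) = (c² + 0) + c = c² + c = c + c²)
j(h) = 1/(30 + h) (j(h) = 1/(5*(1 + 5) + h) = 1/(5*6 + h) = 1/(30 + h))
j(k) + 277*(51 - 1*137) = 1/(30 + 7) + 277*(51 - 1*137) = 1/37 + 277*(51 - 137) = 1/37 + 277*(-86) = 1/37 - 23822 = -881413/37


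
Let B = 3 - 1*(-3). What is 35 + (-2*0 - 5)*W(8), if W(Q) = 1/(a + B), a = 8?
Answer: 485/14 ≈ 34.643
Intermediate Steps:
B = 6 (B = 3 + 3 = 6)
W(Q) = 1/14 (W(Q) = 1/(8 + 6) = 1/14)
35 + (-2*0 - 5)*W(8) = 35 + (-2*0 - 5)*(1/14) = 35 + (0 - 5)*(1/14) = 35 - 5*1/14 = 35 - 5/14 = 485/14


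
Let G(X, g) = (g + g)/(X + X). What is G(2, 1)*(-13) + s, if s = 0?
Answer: -13/2 ≈ -6.5000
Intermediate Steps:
G(X, g) = g/X (G(X, g) = (2*g)/((2*X)) = (2*g)*(1/(2*X)) = g/X)
G(2, 1)*(-13) + s = (1/2)*(-13) + 0 = -13/2 + 0 = -13/2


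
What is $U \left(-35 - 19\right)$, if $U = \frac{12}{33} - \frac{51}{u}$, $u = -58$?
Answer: $- \frac{21411}{319} \approx -67.119$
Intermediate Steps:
$U = \frac{793}{638}$ ($U = \frac{12}{33} - \frac{51}{-58} = 12 \cdot \frac{1}{33} - - \frac{51}{58} = \frac{4}{11} + \frac{51}{58} = \frac{793}{638} \approx 1.2429$)
$U \left(-35 - 19\right) = \frac{793 \left(-35 - 19\right)}{638} = \frac{793}{638} \left(-54\right) = - \frac{21411}{319}$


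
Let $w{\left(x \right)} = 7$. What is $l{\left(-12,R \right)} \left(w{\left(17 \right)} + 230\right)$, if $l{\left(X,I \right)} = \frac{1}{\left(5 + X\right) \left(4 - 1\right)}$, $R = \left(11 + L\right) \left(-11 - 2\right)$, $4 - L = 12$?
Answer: $- \frac{79}{7} \approx -11.286$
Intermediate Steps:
$L = -8$ ($L = 4 - 12 = -8$)
$R = -39$ ($R = \left(11 - 8\right) \left(-11 - 2\right) = 3 \left(-13\right) = -39$)
$l{\left(X,I \right)} = \frac{1}{15 + 3 X}$ ($l{\left(X,I \right)} = \frac{1}{\left(5 + X\right) 3} = \frac{1}{15 + 3 X}$)
$l{\left(-12,R \right)} \left(w{\left(17 \right)} + 230\right) = \frac{1}{3 \left(5 - 12\right)} \left(7 + 230\right) = \frac{1}{3 \left(-7\right)} 237 = \frac{1}{3} \left(- \frac{1}{7}\right) 237 = \left(- \frac{1}{21}\right) 237 = - \frac{79}{7}$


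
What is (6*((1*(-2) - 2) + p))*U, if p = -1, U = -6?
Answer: 180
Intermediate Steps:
(6*((1*(-2) - 2) + p))*U = (6*((1*(-2) - 2) - 1))*(-6) = (6*((-2 - 2) - 1))*(-6) = (6*(-4 - 1))*(-6) = (6*(-5))*(-6) = -30*(-6) = 180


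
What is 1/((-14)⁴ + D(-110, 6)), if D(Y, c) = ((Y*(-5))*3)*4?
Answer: 1/45016 ≈ 2.2214e-5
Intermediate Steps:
D(Y, c) = -60*Y (D(Y, c) = (-5*Y*3)*4 = -15*Y*4 = -60*Y)
1/((-14)⁴ + D(-110, 6)) = 1/((-14)⁴ - 60*(-110)) = 1/(38416 + 6600) = 1/45016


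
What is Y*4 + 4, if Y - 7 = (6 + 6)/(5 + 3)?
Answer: 38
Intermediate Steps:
Y = 17/2 (Y = 7 + (6 + 6)/(5 + 3) = 7 + 12/8 = 7 + 12*(1/8) = 7 + 3/2 = 17/2 ≈ 8.5000)
Y*4 + 4 = (17/2)*4 + 4 = 34 + 4 = 38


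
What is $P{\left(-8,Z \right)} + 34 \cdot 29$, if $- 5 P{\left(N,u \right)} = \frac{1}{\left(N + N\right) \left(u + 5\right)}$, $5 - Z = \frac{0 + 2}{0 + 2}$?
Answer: $\frac{709921}{720} \approx 986.0$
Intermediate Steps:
$Z = 4$ ($Z = 5 - \frac{0 + 2}{0 + 2} = 5 - \frac{2}{2} = 5 - 2 \cdot \frac{1}{2} = 5 - 1 = 4$)
$P{\left(N,u \right)} = - \frac{1}{10 N \left(5 + u\right)}$ ($P{\left(N,u \right)} = - \frac{1}{5 \left(N + N\right) \left(u + 5\right)} = - \frac{1}{5 \cdot 2 N \left(5 + u\right)} = - \frac{\frac{1}{2} \frac{1}{N} \frac{1}{5 + u}}{5} = - \frac{1}{10 N \left(5 + u\right)}$)
$P{\left(-8,Z \right)} + 34 \cdot 29 = - \frac{1}{10 \left(-8\right) \left(5 + 4\right)} + 34 \cdot 29 = \left(- \frac{1}{10}\right) \left(- \frac{1}{8}\right) \frac{1}{9} + 986 = \frac{1}{720} + 986 = \frac{709921}{720}$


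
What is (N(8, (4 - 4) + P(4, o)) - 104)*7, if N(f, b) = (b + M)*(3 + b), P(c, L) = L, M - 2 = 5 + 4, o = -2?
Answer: -665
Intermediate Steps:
M = 11 (M = 2 + (5 + 4) = 2 + 9 = 11)
N(f, b) = (3 + b)*(11 + b) (N(f, b) = (b + 11)*(3 + b) = (11 + b)*(3 + b) = (3 + b)*(11 + b))
(N(8, (4 - 4) + P(4, o)) - 104)*7 = ((33 + ((4 - 4) - 2)² + 14*((4 - 4) - 2)) - 104)*7 = ((33 + (0 - 2)² + 14*(0 - 2)) - 104)*7 = ((33 + (-2)² + 14*(-2)) - 104)*7 = ((33 + 4 - 28) - 104)*7 = (9 - 104)*7 = -95*7 = -665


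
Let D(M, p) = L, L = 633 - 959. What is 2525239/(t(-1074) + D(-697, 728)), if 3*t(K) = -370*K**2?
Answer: -2525239/142262366 ≈ -0.017751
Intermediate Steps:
t(K) = -370*K**2/3 (t(K) = (-370*K**2)/3 = -370*K**2/3)
L = -326
D(M, p) = -326
2525239/(t(-1074) + D(-697, 728)) = 2525239/(-370/3*(-1074)**2 - 326) = 2525239/(-370/3*1153476 - 326) = 2525239/(-142262040 - 326) = 2525239/(-142262366) = 2525239*(-1/142262366) = -2525239/142262366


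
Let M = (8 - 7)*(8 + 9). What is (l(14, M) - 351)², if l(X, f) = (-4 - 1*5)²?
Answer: 72900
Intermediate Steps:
M = 17 (M = 1*17 = 17)
l(X, f) = 81 (l(X, f) = (-4 - 5)² = (-9)² = 81)
(l(14, M) - 351)² = (81 - 351)² = (-270)² = 72900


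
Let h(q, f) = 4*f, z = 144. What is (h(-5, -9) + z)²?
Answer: 11664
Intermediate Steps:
(h(-5, -9) + z)² = (4*(-9) + 144)² = (-36 + 144)² = 108² = 11664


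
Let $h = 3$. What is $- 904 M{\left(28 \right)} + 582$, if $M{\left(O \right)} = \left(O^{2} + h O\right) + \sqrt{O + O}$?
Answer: $-784090 - 1808 \sqrt{14} \approx -7.9086 \cdot 10^{5}$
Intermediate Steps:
$M{\left(O \right)} = O^{2} + 3 O + \sqrt{2} \sqrt{O}$ ($M{\left(O \right)} = \left(O^{2} + 3 O\right) + \sqrt{O + O} = \left(O^{2} + 3 O\right) + \sqrt{2 O} = \left(O^{2} + 3 O\right) + \sqrt{2} \sqrt{O} = O^{2} + 3 O + \sqrt{2} \sqrt{O}$)
$- 904 M{\left(28 \right)} + 582 = - 904 \left(28^{2} + 3 \cdot 28 + \sqrt{2} \sqrt{28}\right) + 582 = - 904 \left(784 + 84 + \sqrt{2} \cdot 2 \sqrt{7}\right) + 582 = - 904 \left(784 + 84 + 2 \sqrt{14}\right) + 582 = - 904 \left(868 + 2 \sqrt{14}\right) + 582 = \left(-784672 - 1808 \sqrt{14}\right) + 582 = -784090 - 1808 \sqrt{14}$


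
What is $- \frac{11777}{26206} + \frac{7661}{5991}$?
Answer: $\frac{130208159}{157000146} \approx 0.82935$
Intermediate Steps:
$- \frac{11777}{26206} + \frac{7661}{5991} = \frac{130208159}{157000146}$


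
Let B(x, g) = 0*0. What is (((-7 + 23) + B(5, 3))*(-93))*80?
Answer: -119040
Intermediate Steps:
B(x, g) = 0
(((-7 + 23) + B(5, 3))*(-93))*80 = (((-7 + 23) + 0)*(-93))*80 = ((16 + 0)*(-93))*80 = (16*(-93))*80 = -1488*80 = -119040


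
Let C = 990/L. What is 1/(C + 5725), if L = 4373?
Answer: 4373/25036415 ≈ 0.00017467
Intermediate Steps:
C = 990/4373 ≈ 0.22639
1/(C + 5725) = 1/(990/4373 + 5725) = 1/(25036415/4373) = 4373/25036415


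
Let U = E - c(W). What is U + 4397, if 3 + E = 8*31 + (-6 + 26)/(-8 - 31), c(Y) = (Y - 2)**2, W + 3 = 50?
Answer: 102043/39 ≈ 2616.5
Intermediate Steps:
W = 47 (W = -3 + 50 = 47)
c(Y) = (-2 + Y)**2
E = 9535/39 (E = -3 + (8*31 + (-6 + 26)/(-8 - 31)) = -3 + (248 + 20/(-39)) = -3 + (248 + 20*(-1/39)) = -3 + (248 - 20/39) = -3 + 9652/39 = 9535/39 ≈ 244.49)
U = -69440/39 (U = 9535/39 - (-2 + 47)**2 = 9535/39 - 1*45**2 = 9535/39 - 1*2025 = 9535/39 - 2025 = -69440/39 ≈ -1780.5)
U + 4397 = -69440/39 + 4397 = 102043/39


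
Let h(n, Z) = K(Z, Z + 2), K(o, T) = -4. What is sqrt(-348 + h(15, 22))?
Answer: 4*I*sqrt(22) ≈ 18.762*I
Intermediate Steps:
h(n, Z) = -4
sqrt(-348 + h(15, 22)) = sqrt(-348 - 4) = sqrt(-352) = 4*I*sqrt(22)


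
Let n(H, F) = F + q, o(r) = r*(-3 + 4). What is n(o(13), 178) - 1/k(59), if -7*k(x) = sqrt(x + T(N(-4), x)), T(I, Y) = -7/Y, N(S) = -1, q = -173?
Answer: 5 + 7*sqrt(22774)/1158 ≈ 5.9122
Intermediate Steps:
o(r) = r (o(r) = r*1 = r)
n(H, F) = -173 + F (n(H, F) = F - 173 = -173 + F)
k(x) = -sqrt(x - 7/x)/7
n(o(13), 178) - 1/k(59) = (-173 + 178) - 1/((-sqrt(59 - 7/59)/7)) = 5 - 1/((-sqrt(59 - 7*1/59)/7)) = 5 - 1/((-sqrt(59 - 7/59)/7)) = 5 - 1/((-3*sqrt(22774)/413)) = 5 - (-7)*sqrt(22774)/1158 = 5 + 7*sqrt(22774)/1158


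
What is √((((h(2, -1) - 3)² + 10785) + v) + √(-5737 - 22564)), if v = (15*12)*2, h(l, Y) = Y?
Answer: √(11161 + I*√28301) ≈ 105.65 + 0.7962*I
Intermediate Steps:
v = 360 (v = 180*2 = 360)
√((((h(2, -1) - 3)² + 10785) + v) + √(-5737 - 22564)) = √((((-1 - 3)² + 10785) + 360) + √(-5737 - 22564)) = √((((-4)² + 10785) + 360) + √(-28301)) = √(((16 + 10785) + 360) + I*√28301) = √((10801 + 360) + I*√28301) = √(11161 + I*√28301)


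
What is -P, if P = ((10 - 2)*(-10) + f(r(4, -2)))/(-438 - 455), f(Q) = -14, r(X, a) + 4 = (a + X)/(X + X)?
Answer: -2/19 ≈ -0.10526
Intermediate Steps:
r(X, a) = -4 + (X + a)/(2*X) (r(X, a) = -4 + (a + X)/(X + X) = -4 + (X + a)/((2*X)) = -4 + (X + a)*(1/(2*X)) = -4 + (X + a)/(2*X))
P = 2/19 (P = ((10 - 2)*(-10) - 14)/(-438 - 455) = (8*(-10) - 14)/(-893) = (-80 - 14)*(-1/893) = -94*(-1/893) = 2/19 ≈ 0.10526)
-P = -1*2/19 = -2/19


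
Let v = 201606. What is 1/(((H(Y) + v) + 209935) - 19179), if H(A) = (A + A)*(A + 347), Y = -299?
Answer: 1/363658 ≈ 2.7498e-6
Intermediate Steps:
H(A) = 2*A*(347 + A) (H(A) = (2*A)*(347 + A) = 2*A*(347 + A))
1/(((H(Y) + v) + 209935) - 19179) = 1/(((2*(-299)*(347 - 299) + 201606) + 209935) - 19179) = 1/(((2*(-299)*48 + 201606) + 209935) - 19179) = 1/(((-28704 + 201606) + 209935) - 19179) = 1/((172902 + 209935) - 19179) = 1/(382837 - 19179) = 1/363658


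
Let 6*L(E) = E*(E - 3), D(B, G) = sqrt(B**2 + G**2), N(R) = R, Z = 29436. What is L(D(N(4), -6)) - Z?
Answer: -88282/3 - sqrt(13) ≈ -29431.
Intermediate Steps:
L(E) = E*(-3 + E)/6 (L(E) = (E*(E - 3))/6 = (E*(-3 + E))/6 = E*(-3 + E)/6)
L(D(N(4), -6)) - Z = sqrt(4**2 + (-6)**2)*(-3 + sqrt(4**2 + (-6)**2))/6 - 1*29436 = sqrt(16 + 36)*(-3 + sqrt(16 + 36))/6 - 29436 = sqrt(52)*(-3 + sqrt(52))/6 - 29436 = (2*sqrt(13))*(-3 + 2*sqrt(13))/6 - 29436 = sqrt(13)*(-3 + 2*sqrt(13))/3 - 29436 = -29436 + sqrt(13)*(-3 + 2*sqrt(13))/3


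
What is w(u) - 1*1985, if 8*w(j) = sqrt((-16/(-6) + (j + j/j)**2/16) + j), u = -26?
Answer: -1985 + sqrt(2265)/96 ≈ -1984.5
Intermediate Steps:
w(j) = sqrt(8/3 + j + (1 + j)**2/16)/8 (w(j) = sqrt((-16/(-6) + (j + j/j)**2/16) + j)/8 = sqrt((-16*(-1/6) + (j + 1)**2*(1/16)) + j)/8 = sqrt((8/3 + (1 + j)**2*(1/16)) + j)/8 = sqrt((8/3 + (1 + j)**2/16) + j)/8 = sqrt(8/3 + j + (1 + j)**2/16)/8)
w(u) - 1*1985 = sqrt(393 + 9*(-26)**2 + 162*(-26))/96 - 1*1985 = sqrt(393 + 9*676 - 4212)/96 - 1985 = sqrt(393 + 6084 - 4212)/96 - 1985 = sqrt(2265)/96 - 1985 = -1985 + sqrt(2265)/96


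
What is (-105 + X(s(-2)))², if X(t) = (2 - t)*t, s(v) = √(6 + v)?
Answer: 11025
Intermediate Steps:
X(t) = t*(2 - t)
(-105 + X(s(-2)))² = (-105 + √(6 - 2)*(2 - √(6 - 2)))² = (-105 + √4*(2 - √4))² = (-105 + 2*(2 - 1*2))² = (-105 + 2*(2 - 2))² = (-105 + 2*0)² = (-105 + 0)² = (-105)² = 11025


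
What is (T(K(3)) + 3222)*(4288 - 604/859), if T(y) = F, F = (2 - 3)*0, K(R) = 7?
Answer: 11865942936/859 ≈ 1.3814e+7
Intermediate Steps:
F = 0 (F = -1*0 = 0)
T(y) = 0
(T(K(3)) + 3222)*(4288 - 604/859) = (0 + 3222)*(4288 - 604/859) = 3222*(4288 - 604*1/859) = 3222*(4288 - 604/859) = 3222*(3682788/859) = 11865942936/859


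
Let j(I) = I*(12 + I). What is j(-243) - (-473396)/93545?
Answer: 99083677/1765 ≈ 56138.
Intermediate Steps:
j(-243) - (-473396)/93545 = -243*(12 - 243) - (-473396)/93545 = -243*(-231) - (-473396)/93545 = 56133 - 1*(-8932/1765) = 56133 + 8932/1765 = 99083677/1765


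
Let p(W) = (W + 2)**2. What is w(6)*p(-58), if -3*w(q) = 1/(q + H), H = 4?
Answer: -1568/15 ≈ -104.53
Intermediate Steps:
p(W) = (2 + W)**2
w(q) = -1/(3*(4 + q)) (w(q) = -1/(3*(q + 4)) = -1/(3*(4 + q)))
w(6)*p(-58) = (-1/(12 + 3*6))*(2 - 58)**2 = -1/(12 + 18)*(-56)**2 = -1/30*3136 = -1568/15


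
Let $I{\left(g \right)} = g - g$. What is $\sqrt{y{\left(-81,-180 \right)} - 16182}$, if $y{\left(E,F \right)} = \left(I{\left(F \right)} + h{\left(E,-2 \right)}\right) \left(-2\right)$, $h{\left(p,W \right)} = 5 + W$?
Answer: $2 i \sqrt{4047} \approx 127.23 i$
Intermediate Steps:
$I{\left(g \right)} = 0$
$y{\left(E,F \right)} = -6$ ($y{\left(E,F \right)} = \left(0 + \left(5 - 2\right)\right) \left(-2\right) = \left(0 + 3\right) \left(-2\right) = 3 \left(-2\right) = -6$)
$\sqrt{y{\left(-81,-180 \right)} - 16182} = \sqrt{-6 - 16182} = \sqrt{-16188} = 2 i \sqrt{4047}$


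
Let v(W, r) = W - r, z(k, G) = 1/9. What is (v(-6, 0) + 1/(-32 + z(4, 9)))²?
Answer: 2996361/82369 ≈ 36.377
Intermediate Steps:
z(k, G) = ⅑
(v(-6, 0) + 1/(-32 + z(4, 9)))² = ((-6 - 1*0) + 1/(-32 + ⅑))² = ((-6 + 0) + 1/(-287/9))² = (-6 - 9/287)² = (-1731/287)² = 2996361/82369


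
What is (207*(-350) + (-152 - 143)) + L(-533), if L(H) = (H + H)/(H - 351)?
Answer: -2473289/34 ≈ -72744.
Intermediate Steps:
L(H) = 2*H/(-351 + H) (L(H) = (2*H)/(-351 + H) = 2*H/(-351 + H))
(207*(-350) + (-152 - 143)) + L(-533) = (207*(-350) + (-152 - 143)) + 2*(-533)/(-351 - 533) = (-72450 - 295) + 2*(-533)/(-884) = -72745 + 2*(-533)*(-1/884) = -72745 + 41/34 = -2473289/34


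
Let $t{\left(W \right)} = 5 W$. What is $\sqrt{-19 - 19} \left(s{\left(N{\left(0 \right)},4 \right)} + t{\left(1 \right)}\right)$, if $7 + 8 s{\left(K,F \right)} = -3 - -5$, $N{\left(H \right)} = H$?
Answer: $\frac{35 i \sqrt{38}}{8} \approx 26.969 i$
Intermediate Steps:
$s{\left(K,F \right)} = - \frac{5}{8}$ ($s{\left(K,F \right)} = - \frac{7}{8} + \frac{-3 - -5}{8} = - \frac{7}{8} + \frac{-3 + 5}{8} = - \frac{7}{8} + \frac{1}{8} \cdot 2 = - \frac{7}{8} + \frac{1}{4} = - \frac{5}{8}$)
$\sqrt{-19 - 19} \left(s{\left(N{\left(0 \right)},4 \right)} + t{\left(1 \right)}\right) = \sqrt{-19 - 19} \left(- \frac{5}{8} + 5 \cdot 1\right) = \sqrt{-38} \left(- \frac{5}{8} + 5\right) = i \sqrt{38} \cdot \frac{35}{8} = \frac{35 i \sqrt{38}}{8}$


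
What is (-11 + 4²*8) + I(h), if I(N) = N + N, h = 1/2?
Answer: 118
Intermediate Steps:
h = ½ ≈ 0.50000
I(N) = 2*N
(-11 + 4²*8) + I(h) = (-11 + 4²*8) + 2*(½) = (-11 + 16*8) + 1 = (-11 + 128) + 1 = 117 + 1 = 118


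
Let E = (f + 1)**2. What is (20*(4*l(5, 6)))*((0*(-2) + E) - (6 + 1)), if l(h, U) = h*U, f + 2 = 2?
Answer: -14400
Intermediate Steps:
f = 0 (f = -2 + 2 = 0)
l(h, U) = U*h
E = 1 (E = (0 + 1)**2 = 1**2 = 1)
(20*(4*l(5, 6)))*((0*(-2) + E) - (6 + 1)) = (20*(4*(6*5)))*((0*(-2) + 1) - (6 + 1)) = (20*(4*30))*((0 + 1) - 1*7) = (20*120)*(1 - 7) = 2400*(-6) = -14400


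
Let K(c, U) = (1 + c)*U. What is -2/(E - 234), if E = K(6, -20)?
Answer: 1/187 ≈ 0.0053476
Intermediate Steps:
K(c, U) = U*(1 + c)
E = -140 (E = -20*(1 + 6) = -20*7 = -140)
-2/(E - 234) = -2/(-140 - 234) = -2/(-374) = -2*(-1/374) = 1/187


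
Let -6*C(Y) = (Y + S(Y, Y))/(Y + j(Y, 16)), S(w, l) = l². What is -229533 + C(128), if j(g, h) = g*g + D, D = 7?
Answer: -3791658379/16519 ≈ -2.2953e+5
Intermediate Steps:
j(g, h) = 7 + g² (j(g, h) = g*g + 7 = g² + 7 = 7 + g²)
C(Y) = -(Y + Y²)/(6*(7 + Y + Y²)) (C(Y) = -(Y + Y²)/(6*(Y + (7 + Y²))) = -(Y + Y²)/(6*(7 + Y + Y²)))
-229533 + C(128) = -229533 + (⅙)*128*(-1 - 1*128)/(7 + 128 + 128²) = -229533 + (⅙)*128*(-1 - 128)/(7 + 128 + 16384) = -229533 + (⅙)*128*(-129)/16519 = -229533 + (⅙)*128*(1/16519)*(-129) = -229533 - 2752/16519 = -3791658379/16519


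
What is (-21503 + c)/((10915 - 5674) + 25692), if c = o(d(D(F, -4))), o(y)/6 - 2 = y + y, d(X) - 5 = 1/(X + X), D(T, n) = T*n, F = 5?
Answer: -214313/309330 ≈ -0.69283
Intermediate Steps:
d(X) = 5 + 1/(2*X) (d(X) = 5 + 1/(X + X) = 5 + 1/(2*X))
o(y) = 12 + 12*y (o(y) = 12 + 6*(y + y) = 12 + 6*(2*y) = 12 + 12*y)
c = 717/10 (c = 12 + 12*(5 + 1/(2*((5*(-4))))) = 12 + 12*(5 + (½)/(-20)) = 12 + 12*(5 + (½)*(-1/20)) = 12 + 12*(5 - 1/40) = 12 + 12*(199/40) = 12 + 597/10 = 717/10 ≈ 71.700)
(-21503 + c)/((10915 - 5674) + 25692) = (-21503 + 717/10)/((10915 - 5674) + 25692) = -214313/(10*(5241 + 25692)) = -214313/10/30933 = -214313/10*1/30933 = -214313/309330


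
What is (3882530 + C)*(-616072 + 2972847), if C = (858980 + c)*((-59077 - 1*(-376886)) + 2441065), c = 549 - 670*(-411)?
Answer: 7379173826659484400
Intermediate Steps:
c = 275919 (c = 549 + 275370 = 275919)
C = 3131043343726 (C = (858980 + 275919)*((-59077 - 1*(-376886)) + 2441065) = 1134899*((-59077 + 376886) + 2441065) = 1134899*(317809 + 2441065) = 1134899*2758874 = 3131043343726)
(3882530 + C)*(-616072 + 2972847) = (3882530 + 3131043343726)*(-616072 + 2972847) = 3131047226256*2356775 = 7379173826659484400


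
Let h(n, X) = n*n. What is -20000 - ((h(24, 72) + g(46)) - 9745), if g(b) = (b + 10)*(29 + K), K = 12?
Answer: -13127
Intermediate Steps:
h(n, X) = n**2
g(b) = 410 + 41*b (g(b) = (b + 10)*(29 + 12) = (10 + b)*41 = 410 + 41*b)
-20000 - ((h(24, 72) + g(46)) - 9745) = -20000 - ((24**2 + (410 + 41*46)) - 9745) = -20000 - ((576 + (410 + 1886)) - 9745) = -20000 - ((576 + 2296) - 9745) = -20000 - (2872 - 9745) = -20000 - 1*(-6873) = -20000 + 6873 = -13127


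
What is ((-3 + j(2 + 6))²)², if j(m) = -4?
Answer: 2401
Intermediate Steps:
((-3 + j(2 + 6))²)² = ((-3 - 4)²)² = ((-7)²)² = 49² = 2401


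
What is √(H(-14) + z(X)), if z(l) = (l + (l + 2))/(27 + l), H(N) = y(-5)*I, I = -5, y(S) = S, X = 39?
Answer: √28545/33 ≈ 5.1198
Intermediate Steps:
H(N) = 25 (H(N) = -5*(-5) = 25)
z(l) = (2 + 2*l)/(27 + l) (z(l) = (l + (2 + l))/(27 + l) = (2 + 2*l)/(27 + l))
√(H(-14) + z(X)) = √(25 + 2*(1 + 39)/(27 + 39)) = √(25 + 2*40/66) = √(25 + 2*(1/66)*40) = √(25 + 40/33) = √(865/33) = √28545/33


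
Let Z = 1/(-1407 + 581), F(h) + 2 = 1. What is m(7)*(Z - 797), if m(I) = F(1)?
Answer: 658323/826 ≈ 797.00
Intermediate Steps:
F(h) = -1 (F(h) = -2 + 1 = -1)
m(I) = -1
Z = -1/826 (Z = 1/(-826) = -1/826 ≈ -0.0012107)
m(7)*(Z - 797) = -(-1/826 - 797) = -1*(-658323/826) = 658323/826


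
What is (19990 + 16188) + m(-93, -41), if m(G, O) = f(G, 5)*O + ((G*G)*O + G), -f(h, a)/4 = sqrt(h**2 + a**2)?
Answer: -318524 + 164*sqrt(8674) ≈ -3.0325e+5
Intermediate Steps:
f(h, a) = -4*sqrt(a**2 + h**2) (f(h, a) = -4*sqrt(h**2 + a**2) = -4*sqrt(a**2 + h**2))
m(G, O) = G + O*G**2 - 4*O*sqrt(25 + G**2) (m(G, O) = (-4*sqrt(5**2 + G**2))*O + ((G*G)*O + G) = (-4*sqrt(25 + G**2))*O + (G**2*O + G) = -4*O*sqrt(25 + G**2) + (O*G**2 + G) = -4*O*sqrt(25 + G**2) + (G + O*G**2) = G + O*G**2 - 4*O*sqrt(25 + G**2))
(19990 + 16188) + m(-93, -41) = (19990 + 16188) + (-93 - 41*(-93)**2 - 4*(-41)*sqrt(25 + (-93)**2)) = 36178 + (-93 - 41*8649 - 4*(-41)*sqrt(25 + 8649)) = 36178 + (-93 - 354609 - 4*(-41)*sqrt(8674)) = 36178 + (-93 - 354609 + 164*sqrt(8674)) = 36178 + (-354702 + 164*sqrt(8674)) = -318524 + 164*sqrt(8674)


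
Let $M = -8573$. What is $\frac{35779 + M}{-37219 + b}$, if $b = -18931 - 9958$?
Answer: $- \frac{13603}{33054} \approx -0.41154$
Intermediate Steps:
$b = -28889$
$\frac{35779 + M}{-37219 + b} = \frac{35779 - 8573}{-37219 - 28889} = \frac{27206}{-66108} = 27206 \left(- \frac{1}{66108}\right) = - \frac{13603}{33054}$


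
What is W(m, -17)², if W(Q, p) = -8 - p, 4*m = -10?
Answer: 81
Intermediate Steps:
m = -5/2 (m = (¼)*(-10) = -5/2 ≈ -2.5000)
W(m, -17)² = (-8 - 1*(-17))² = (-8 + 17)² = 9² = 81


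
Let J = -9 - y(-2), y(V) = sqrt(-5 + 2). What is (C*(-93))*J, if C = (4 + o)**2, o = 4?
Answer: 53568 + 5952*I*sqrt(3) ≈ 53568.0 + 10309.0*I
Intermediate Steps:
C = 64 (C = (4 + 4)**2 = 8**2 = 64)
y(V) = I*sqrt(3) (y(V) = sqrt(-3) = I*sqrt(3))
J = -9 - I*sqrt(3) ≈ -9.0 - 1.732*I
(C*(-93))*J = (64*(-93))*(-9 - I*sqrt(3)) = -5952*(-9 - I*sqrt(3)) = 53568 + 5952*I*sqrt(3)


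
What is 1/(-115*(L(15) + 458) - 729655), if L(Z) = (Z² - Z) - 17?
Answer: -1/804520 ≈ -1.2430e-6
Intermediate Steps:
L(Z) = -17 + Z² - Z
1/(-115*(L(15) + 458) - 729655) = 1/(-115*((-17 + 15² - 1*15) + 458) - 729655) = 1/(-115*((-17 + 225 - 15) + 458) - 729655) = 1/(-115*(193 + 458) - 729655) = 1/(-115*651 - 729655) = 1/(-74865 - 729655) = 1/(-804520) = -1/804520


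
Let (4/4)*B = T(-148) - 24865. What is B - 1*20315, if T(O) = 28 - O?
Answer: -45004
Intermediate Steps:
B = -24689 (B = (28 - 1*(-148)) - 24865 = (28 + 148) - 24865 = 176 - 24865 = -24689)
B - 1*20315 = -24689 - 1*20315 = -24689 - 20315 = -45004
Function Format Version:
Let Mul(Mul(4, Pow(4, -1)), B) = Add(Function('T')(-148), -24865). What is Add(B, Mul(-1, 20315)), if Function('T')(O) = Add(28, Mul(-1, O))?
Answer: -45004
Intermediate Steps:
B = -24689 (B = Add(Add(28, Mul(-1, -148)), -24865) = Add(Add(28, 148), -24865) = Add(176, -24865) = -24689)
Add(B, Mul(-1, 20315)) = Add(-24689, Mul(-1, 20315)) = Add(-24689, -20315) = -45004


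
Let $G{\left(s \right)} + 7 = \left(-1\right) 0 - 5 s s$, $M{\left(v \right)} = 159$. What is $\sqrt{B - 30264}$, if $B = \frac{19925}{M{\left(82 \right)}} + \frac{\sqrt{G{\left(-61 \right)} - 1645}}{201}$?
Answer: $\frac{\sqrt{-3420331193301 + 1129218 i \sqrt{413}}}{10653} \approx 0.00058239 + 173.6 i$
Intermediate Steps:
$G{\left(s \right)} = -7$ ($G{\left(s \right)} = -7 + \left(-1\right) 0 - 5 s s = -7 + 0 \left(- 5 s^{2}\right) = -7 + 0 = -7$)
$B = \frac{19925}{159} + \frac{2 i \sqrt{413}}{201}$ ($B = \frac{19925}{159} + \frac{\sqrt{-7 - 1645}}{201} = 19925 \cdot \frac{1}{159} + \sqrt{-1652} \cdot \frac{1}{201} = \frac{19925}{159} + 2 i \sqrt{413} \cdot \frac{1}{201} = \frac{19925}{159} + \frac{2 i \sqrt{413}}{201} \approx 125.31 + 0.20221 i$)
$\sqrt{B - 30264} = \sqrt{\left(\frac{19925}{159} + \frac{2 i \sqrt{413}}{201}\right) - 30264} = \sqrt{- \frac{4792051}{159} + \frac{2 i \sqrt{413}}{201}}$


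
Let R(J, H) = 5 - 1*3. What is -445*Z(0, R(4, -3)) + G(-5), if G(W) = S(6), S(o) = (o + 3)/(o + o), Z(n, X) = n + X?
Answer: -3557/4 ≈ -889.25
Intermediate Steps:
R(J, H) = 2 (R(J, H) = 5 - 3 = 2)
Z(n, X) = X + n
S(o) = (3 + o)/(2*o) (S(o) = (3 + o)/((2*o)) = (3 + o)*(1/(2*o)) = (3 + o)/(2*o))
G(W) = ¾ (G(W) = (½)*(3 + 6)/6 = (½)*(⅙)*9 = ¾)
-445*Z(0, R(4, -3)) + G(-5) = -445*(2 + 0) + ¾ = -445*2 + ¾ = -890 + ¾ = -3557/4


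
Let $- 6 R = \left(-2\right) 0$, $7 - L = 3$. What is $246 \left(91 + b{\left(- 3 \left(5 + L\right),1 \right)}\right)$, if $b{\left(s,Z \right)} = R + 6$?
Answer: $23862$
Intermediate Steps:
$L = 4$ ($L = 7 - 3 = 4$)
$R = 0$ ($R = - \frac{\left(-2\right) 0}{6} = \left(- \frac{1}{6}\right) 0 = 0$)
$b{\left(s,Z \right)} = 6$ ($b{\left(s,Z \right)} = 0 + 6 = 6$)
$246 \left(91 + b{\left(- 3 \left(5 + L\right),1 \right)}\right) = 246 \left(91 + 6\right) = 246 \cdot 97 = 23862$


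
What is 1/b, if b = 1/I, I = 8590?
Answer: 8590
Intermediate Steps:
b = 1/8590 ≈ 0.00011641
1/b = 1/(1/8590) = 8590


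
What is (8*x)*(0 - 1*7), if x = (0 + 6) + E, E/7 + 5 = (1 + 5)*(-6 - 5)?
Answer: 27496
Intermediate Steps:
E = -497 (E = -35 + 7*((1 + 5)*(-6 - 5)) = -35 + 7*(6*(-11)) = -35 + 7*(-66) = -35 - 462 = -497)
x = -491 (x = (0 + 6) - 497 = 6 - 497 = -491)
(8*x)*(0 - 1*7) = (8*(-491))*(0 - 1*7) = -3928*(0 - 7) = -3928*(-7) = 27496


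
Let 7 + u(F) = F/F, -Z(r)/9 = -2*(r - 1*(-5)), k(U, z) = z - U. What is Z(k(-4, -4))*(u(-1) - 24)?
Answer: -2700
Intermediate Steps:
Z(r) = 90 + 18*r (Z(r) = -(-18)*(r - 1*(-5)) = -(-18)*(r + 5) = -(-18)*(5 + r) = -9*(-10 - 2*r) = 90 + 18*r)
u(F) = -6 (u(F) = -7 + F/F = -7 + 1 = -6)
Z(k(-4, -4))*(u(-1) - 24) = (90 + 18*(-4 - 1*(-4)))*(-6 - 24) = (90 + 18*(-4 + 4))*(-30) = (90 + 18*0)*(-30) = (90 + 0)*(-30) = 90*(-30) = -2700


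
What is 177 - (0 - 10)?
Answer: 187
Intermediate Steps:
177 - (0 - 10) = 177 - (-10) = 177 - 1*(-10) = 177 + 10 = 187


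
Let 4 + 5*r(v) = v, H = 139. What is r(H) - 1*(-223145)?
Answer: 223172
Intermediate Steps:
r(v) = -⅘ + v/5
r(H) - 1*(-223145) = (-⅘ + (⅕)*139) - 1*(-223145) = (-⅘ + 139/5) + 223145 = 27 + 223145 = 223172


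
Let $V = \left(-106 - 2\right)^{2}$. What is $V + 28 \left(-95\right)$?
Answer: $9004$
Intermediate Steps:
$V = 11664$ ($V = \left(-108\right)^{2} = 11664$)
$V + 28 \left(-95\right) = 11664 + 28 \left(-95\right) = 11664 - 2660 = 9004$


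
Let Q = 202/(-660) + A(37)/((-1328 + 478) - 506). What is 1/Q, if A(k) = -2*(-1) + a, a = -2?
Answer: -330/101 ≈ -3.2673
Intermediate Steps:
A(k) = 0 (A(k) = -2*(-1) - 2 = 2 - 2 = 0)
Q = -101/330 (Q = 202/(-660) + 0/((-1328 + 478) - 506) = 202*(-1/660) + 0/(-850 - 506) = -101/330 + 0/(-1356) = -101/330 + 0*(-1/1356) = -101/330 + 0 = -101/330 ≈ -0.30606)
1/Q = 1/(-101/330) = -330/101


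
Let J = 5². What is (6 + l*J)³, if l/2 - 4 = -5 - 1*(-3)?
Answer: 1191016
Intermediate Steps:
l = 4 (l = 8 + 2*(-5 - 1*(-3)) = 8 + 2*(-5 + 3) = 8 + 2*(-2) = 8 - 4 = 4)
J = 25
(6 + l*J)³ = (6 + 4*25)³ = (6 + 100)³ = 106³ = 1191016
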